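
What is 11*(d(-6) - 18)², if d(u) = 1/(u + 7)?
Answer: 3179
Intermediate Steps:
d(u) = 1/(7 + u)
11*(d(-6) - 18)² = 11*(1/(7 - 6) - 18)² = 11*(1/1 - 18)² = 11*(1 - 18)² = 11*(-17)² = 11*289 = 3179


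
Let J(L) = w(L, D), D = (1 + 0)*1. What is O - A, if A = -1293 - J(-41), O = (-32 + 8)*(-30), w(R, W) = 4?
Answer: 2017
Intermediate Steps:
D = 1 (D = 1*1 = 1)
O = 720 (O = -24*(-30) = 720)
J(L) = 4
A = -1297 (A = -1293 - 1*4 = -1293 - 4 = -1297)
O - A = 720 - 1*(-1297) = 720 + 1297 = 2017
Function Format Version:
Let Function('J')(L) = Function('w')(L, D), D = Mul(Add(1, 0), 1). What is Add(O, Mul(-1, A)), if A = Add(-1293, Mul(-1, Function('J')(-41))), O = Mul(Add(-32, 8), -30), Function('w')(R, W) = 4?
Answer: 2017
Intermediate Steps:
D = 1 (D = Mul(1, 1) = 1)
O = 720 (O = Mul(-24, -30) = 720)
Function('J')(L) = 4
A = -1297 (A = Add(-1293, Mul(-1, 4)) = Add(-1293, -4) = -1297)
Add(O, Mul(-1, A)) = Add(720, Mul(-1, -1297)) = Add(720, 1297) = 2017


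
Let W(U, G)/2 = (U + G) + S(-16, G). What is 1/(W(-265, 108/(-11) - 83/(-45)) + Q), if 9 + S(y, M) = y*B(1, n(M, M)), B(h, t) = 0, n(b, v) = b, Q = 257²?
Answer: 495/32415101 ≈ 1.5271e-5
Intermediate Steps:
Q = 66049
S(y, M) = -9 (S(y, M) = -9 + y*0 = -9 + 0 = -9)
W(U, G) = -18 + 2*G + 2*U (W(U, G) = 2*((U + G) - 9) = 2*((G + U) - 9) = 2*(-9 + G + U) = -18 + 2*G + 2*U)
1/(W(-265, 108/(-11) - 83/(-45)) + Q) = 1/((-18 + 2*(108/(-11) - 83/(-45)) + 2*(-265)) + 66049) = 1/((-18 + 2*(108*(-1/11) - 83*(-1/45)) - 530) + 66049) = 1/((-18 + 2*(-108/11 + 83/45) - 530) + 66049) = 1/((-18 + 2*(-3947/495) - 530) + 66049) = 1/((-18 - 7894/495 - 530) + 66049) = 1/(-279154/495 + 66049) = 1/(32415101/495) = 495/32415101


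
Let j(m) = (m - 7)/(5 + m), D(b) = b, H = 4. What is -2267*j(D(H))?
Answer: 2267/3 ≈ 755.67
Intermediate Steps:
j(m) = (-7 + m)/(5 + m)
-2267*j(D(H)) = -2267*(-7 + 4)/(5 + 4) = -2267*(-3)/9 = -2267*(-⅓) = 2267/3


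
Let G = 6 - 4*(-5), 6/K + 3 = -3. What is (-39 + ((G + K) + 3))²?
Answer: 121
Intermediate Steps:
K = -1 (K = 6/(-3 - 3) = 6/(-6) = 6*(-⅙) = -1)
G = 26 (G = 6 + 20 = 26)
(-39 + ((G + K) + 3))² = (-39 + ((26 - 1) + 3))² = (-39 + (25 + 3))² = (-39 + 28)² = (-11)² = 121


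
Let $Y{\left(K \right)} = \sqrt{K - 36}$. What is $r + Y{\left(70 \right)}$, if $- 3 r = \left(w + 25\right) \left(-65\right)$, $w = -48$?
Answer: $- \frac{1495}{3} + \sqrt{34} \approx -492.5$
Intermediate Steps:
$r = - \frac{1495}{3}$ ($r = - \frac{\left(-48 + 25\right) \left(-65\right)}{3} = - \frac{\left(-23\right) \left(-65\right)}{3} = \left(- \frac{1}{3}\right) 1495 = - \frac{1495}{3} \approx -498.33$)
$Y{\left(K \right)} = \sqrt{-36 + K}$
$r + Y{\left(70 \right)} = - \frac{1495}{3} + \sqrt{-36 + 70} = - \frac{1495}{3} + \sqrt{34}$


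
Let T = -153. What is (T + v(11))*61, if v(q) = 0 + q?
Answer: -8662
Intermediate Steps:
v(q) = q
(T + v(11))*61 = (-153 + 11)*61 = -142*61 = -8662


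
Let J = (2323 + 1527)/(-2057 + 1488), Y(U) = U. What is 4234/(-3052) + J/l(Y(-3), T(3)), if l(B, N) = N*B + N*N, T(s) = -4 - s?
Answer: -1288503/868294 ≈ -1.4839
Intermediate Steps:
J = -3850/569 (J = 3850/(-569) = 3850*(-1/569) = -3850/569 ≈ -6.7663)
l(B, N) = N² + B*N (l(B, N) = B*N + N² = N² + B*N)
4234/(-3052) + J/l(Y(-3), T(3)) = 4234/(-3052) - 3850*1/((-4 - 1*3)*(-3 + (-4 - 1*3)))/569 = 4234*(-1/3052) - 3850*1/((-4 - 3)*(-3 + (-4 - 3)))/569 = -2117/1526 - 3850*(-1/(7*(-3 - 7)))/569 = -2117/1526 - 3850/(569*((-7*(-10)))) = -2117/1526 - 3850/569/70 = -2117/1526 - 3850/569*1/70 = -2117/1526 - 55/569 = -1288503/868294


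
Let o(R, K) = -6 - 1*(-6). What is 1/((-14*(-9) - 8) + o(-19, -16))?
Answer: 1/118 ≈ 0.0084746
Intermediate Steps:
o(R, K) = 0 (o(R, K) = -6 + 6 = 0)
1/((-14*(-9) - 8) + o(-19, -16)) = 1/((-14*(-9) - 8) + 0) = 1/((126 - 8) + 0) = 1/(118 + 0) = 1/118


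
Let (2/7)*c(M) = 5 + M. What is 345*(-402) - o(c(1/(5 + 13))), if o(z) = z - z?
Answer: -138690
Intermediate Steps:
c(M) = 35/2 + 7*M/2 (c(M) = 7*(5 + M)/2 = 35/2 + 7*M/2)
o(z) = 0
345*(-402) - o(c(1/(5 + 13))) = 345*(-402) - 1*0 = -138690 + 0 = -138690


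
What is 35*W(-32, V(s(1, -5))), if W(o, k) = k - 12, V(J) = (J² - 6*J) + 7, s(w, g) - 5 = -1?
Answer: -455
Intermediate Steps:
s(w, g) = 4 (s(w, g) = 5 - 1 = 4)
V(J) = 7 + J² - 6*J
W(o, k) = -12 + k
35*W(-32, V(s(1, -5))) = 35*(-12 + (7 + 4² - 6*4)) = 35*(-12 + (7 + 16 - 24)) = 35*(-12 - 1) = 35*(-13) = -455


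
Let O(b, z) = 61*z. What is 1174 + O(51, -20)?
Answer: -46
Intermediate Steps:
1174 + O(51, -20) = 1174 + 61*(-20) = 1174 - 1220 = -46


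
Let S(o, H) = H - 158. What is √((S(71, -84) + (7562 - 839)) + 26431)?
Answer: 44*√17 ≈ 181.42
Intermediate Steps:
S(o, H) = -158 + H
√((S(71, -84) + (7562 - 839)) + 26431) = √(((-158 - 84) + (7562 - 839)) + 26431) = √((-242 + 6723) + 26431) = √(6481 + 26431) = √32912 = 44*√17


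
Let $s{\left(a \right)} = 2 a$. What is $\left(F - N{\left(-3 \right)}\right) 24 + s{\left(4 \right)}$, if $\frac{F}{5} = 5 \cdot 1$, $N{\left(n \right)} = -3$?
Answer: $680$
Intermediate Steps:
$F = 25$ ($F = 5 \cdot 5 \cdot 1 = 5 \cdot 5 = 25$)
$\left(F - N{\left(-3 \right)}\right) 24 + s{\left(4 \right)} = \left(25 - -3\right) 24 + 2 \cdot 4 = \left(25 + 3\right) 24 + 8 = 28 \cdot 24 + 8 = 672 + 8 = 680$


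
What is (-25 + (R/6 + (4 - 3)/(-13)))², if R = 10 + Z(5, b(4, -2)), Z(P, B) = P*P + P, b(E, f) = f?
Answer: 515524/1521 ≈ 338.94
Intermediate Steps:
Z(P, B) = P + P² (Z(P, B) = P² + P = P + P²)
R = 40 (R = 10 + 5*(1 + 5) = 10 + 5*6 = 10 + 30 = 40)
(-25 + (R/6 + (4 - 3)/(-13)))² = (-25 + (40/6 + (4 - 3)/(-13)))² = (-25 + (40*(⅙) + 1*(-1/13)))² = (-25 + (20/3 - 1/13))² = (-25 + 257/39)² = (-718/39)² = 515524/1521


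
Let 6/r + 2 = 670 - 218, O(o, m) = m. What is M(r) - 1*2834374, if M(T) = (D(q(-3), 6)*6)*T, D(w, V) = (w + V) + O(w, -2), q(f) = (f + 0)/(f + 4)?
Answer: -70859348/25 ≈ -2.8344e+6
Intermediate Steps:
q(f) = f/(4 + f)
D(w, V) = -2 + V + w (D(w, V) = (w + V) - 2 = (V + w) - 2 = -2 + V + w)
r = 1/75 (r = 6/(-2 + (670 - 218)) = 6/(-2 + 452) = 6/450 = 6*(1/450) = 1/75 ≈ 0.013333)
M(T) = 6*T (M(T) = ((-2 + 6 - 3/(4 - 3))*6)*T = ((-2 + 6 - 3/1)*6)*T = ((-2 + 6 - 3*1)*6)*T = ((-2 + 6 - 3)*6)*T = (1*6)*T = 6*T)
M(r) - 1*2834374 = 6*(1/75) - 1*2834374 = 2/25 - 2834374 = -70859348/25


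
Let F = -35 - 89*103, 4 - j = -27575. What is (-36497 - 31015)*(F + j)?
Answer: -1240668024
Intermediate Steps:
j = 27579 (j = 4 - 1*(-27575) = 4 + 27575 = 27579)
F = -9202 (F = -35 - 9167 = -9202)
(-36497 - 31015)*(F + j) = (-36497 - 31015)*(-9202 + 27579) = -67512*18377 = -1240668024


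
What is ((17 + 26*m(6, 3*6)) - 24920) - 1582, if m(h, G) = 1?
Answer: -26459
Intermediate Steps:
((17 + 26*m(6, 3*6)) - 24920) - 1582 = ((17 + 26*1) - 24920) - 1582 = ((17 + 26) - 24920) - 1582 = (43 - 24920) - 1582 = -24877 - 1582 = -26459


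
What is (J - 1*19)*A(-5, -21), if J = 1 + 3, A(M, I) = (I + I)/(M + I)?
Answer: -315/13 ≈ -24.231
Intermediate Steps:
A(M, I) = 2*I/(I + M) (A(M, I) = (2*I)/(I + M) = 2*I/(I + M))
J = 4
(J - 1*19)*A(-5, -21) = (4 - 1*19)*(2*(-21)/(-21 - 5)) = (4 - 19)*(2*(-21)/(-26)) = -30*(-21)*(-1)/26 = -15*21/13 = -315/13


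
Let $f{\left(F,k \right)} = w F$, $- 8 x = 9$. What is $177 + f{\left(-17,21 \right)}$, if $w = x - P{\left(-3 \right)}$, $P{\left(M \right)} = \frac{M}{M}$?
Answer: $\frac{1705}{8} \approx 213.13$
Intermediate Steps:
$P{\left(M \right)} = 1$
$x = - \frac{9}{8}$ ($x = \left(- \frac{1}{8}\right) 9 = - \frac{9}{8} \approx -1.125$)
$w = - \frac{17}{8}$ ($w = - \frac{9}{8} - 1 = - \frac{17}{8} \approx -2.125$)
$f{\left(F,k \right)} = - \frac{17 F}{8}$
$177 + f{\left(-17,21 \right)} = 177 - - \frac{289}{8} = 177 + \frac{289}{8} = \frac{1705}{8}$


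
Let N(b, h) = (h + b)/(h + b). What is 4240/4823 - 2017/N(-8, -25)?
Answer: -183467/91 ≈ -2016.1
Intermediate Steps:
N(b, h) = 1 (N(b, h) = (b + h)/(b + h) = 1)
4240/4823 - 2017/N(-8, -25) = 4240/4823 - 2017/1 = 4240*(1/4823) - 2017*1 = 80/91 - 2017 = -183467/91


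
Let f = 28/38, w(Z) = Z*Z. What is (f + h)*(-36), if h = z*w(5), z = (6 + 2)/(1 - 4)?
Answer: 45096/19 ≈ 2373.5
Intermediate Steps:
w(Z) = Z²
z = -8/3 (z = 8/(-3) = 8*(-⅓) = -8/3 ≈ -2.6667)
f = 14/19 (f = 28*(1/38) = 14/19 ≈ 0.73684)
h = -200/3 (h = -8/3*5² = -8/3*25 = -200/3 ≈ -66.667)
(f + h)*(-36) = (14/19 - 200/3)*(-36) = -3758/57*(-36) = 45096/19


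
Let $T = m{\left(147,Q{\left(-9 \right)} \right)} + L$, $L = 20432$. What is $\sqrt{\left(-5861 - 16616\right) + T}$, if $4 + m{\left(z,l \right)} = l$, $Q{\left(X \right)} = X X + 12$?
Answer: $2 i \sqrt{489} \approx 44.227 i$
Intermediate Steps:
$Q{\left(X \right)} = 12 + X^{2}$ ($Q{\left(X \right)} = X^{2} + 12 = 12 + X^{2}$)
$m{\left(z,l \right)} = -4 + l$
$T = 20521$ ($T = \left(-4 + \left(12 + \left(-9\right)^{2}\right)\right) + 20432 = \left(-4 + \left(12 + 81\right)\right) + 20432 = \left(-4 + 93\right) + 20432 = 89 + 20432 = 20521$)
$\sqrt{\left(-5861 - 16616\right) + T} = \sqrt{\left(-5861 - 16616\right) + 20521} = \sqrt{-22477 + 20521} = \sqrt{-1956} = 2 i \sqrt{489}$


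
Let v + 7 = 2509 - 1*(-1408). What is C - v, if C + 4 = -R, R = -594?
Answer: -3320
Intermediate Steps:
v = 3910 (v = -7 + (2509 - 1*(-1408)) = -7 + (2509 + 1408) = -7 + 3917 = 3910)
C = 590 (C = -4 - 1*(-594) = -4 + 594 = 590)
C - v = 590 - 1*3910 = 590 - 3910 = -3320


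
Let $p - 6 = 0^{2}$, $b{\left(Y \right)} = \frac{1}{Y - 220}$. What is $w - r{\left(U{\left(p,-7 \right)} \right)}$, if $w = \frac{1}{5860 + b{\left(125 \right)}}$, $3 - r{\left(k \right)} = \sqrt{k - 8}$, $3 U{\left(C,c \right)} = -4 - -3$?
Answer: $- \frac{1670002}{556699} + \frac{5 i \sqrt{3}}{3} \approx -2.9998 + 2.8868 i$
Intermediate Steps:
$b{\left(Y \right)} = \frac{1}{-220 + Y}$
$p = 6$ ($p = 6 + 0^{2} = 6 + 0 = 6$)
$U{\left(C,c \right)} = - \frac{1}{3}$ ($U{\left(C,c \right)} = \frac{-4 - -3}{3} = \frac{-4 + 3}{3} = \frac{1}{3} \left(-1\right) = - \frac{1}{3}$)
$r{\left(k \right)} = 3 - \sqrt{-8 + k}$ ($r{\left(k \right)} = 3 - \sqrt{k - 8} = 3 - \sqrt{-8 + k}$)
$w = \frac{95}{556699}$ ($w = \frac{1}{5860 + \frac{1}{-220 + 125}} = \frac{1}{5860 + \frac{1}{-95}} = \frac{1}{5860 - \frac{1}{95}} = \frac{1}{\frac{556699}{95}} = \frac{95}{556699} \approx 0.00017065$)
$w - r{\left(U{\left(p,-7 \right)} \right)} = \frac{95}{556699} - \left(3 - \sqrt{-8 - \frac{1}{3}}\right) = \frac{95}{556699} - \left(3 - \sqrt{- \frac{25}{3}}\right) = \frac{95}{556699} - \left(3 - \frac{5 i \sqrt{3}}{3}\right) = - \frac{1670002}{556699} + \frac{5 i \sqrt{3}}{3}$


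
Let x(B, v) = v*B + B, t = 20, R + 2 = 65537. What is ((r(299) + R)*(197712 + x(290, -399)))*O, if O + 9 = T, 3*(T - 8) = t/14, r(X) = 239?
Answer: -8505630584/3 ≈ -2.8352e+9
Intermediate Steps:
R = 65535 (R = -2 + 65537 = 65535)
x(B, v) = B + B*v (x(B, v) = B*v + B = B + B*v)
T = 178/21 (T = 8 + (20/14)/3 = 8 + (20*(1/14))/3 = 8 + (1/3)*(10/7) = 8 + 10/21 = 178/21 ≈ 8.4762)
O = -11/21 (O = -9 + 178/21 = -11/21 ≈ -0.52381)
((r(299) + R)*(197712 + x(290, -399)))*O = ((239 + 65535)*(197712 + 290*(1 - 399)))*(-11/21) = (65774*(197712 + 290*(-398)))*(-11/21) = (65774*(197712 - 115420))*(-11/21) = (65774*82292)*(-11/21) = 5412674008*(-11/21) = -8505630584/3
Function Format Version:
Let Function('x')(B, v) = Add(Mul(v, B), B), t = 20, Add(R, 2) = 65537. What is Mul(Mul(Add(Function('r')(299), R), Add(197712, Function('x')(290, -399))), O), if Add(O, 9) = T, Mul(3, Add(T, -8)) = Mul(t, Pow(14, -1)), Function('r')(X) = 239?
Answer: Rational(-8505630584, 3) ≈ -2.8352e+9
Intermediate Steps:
R = 65535 (R = Add(-2, 65537) = 65535)
Function('x')(B, v) = Add(B, Mul(B, v)) (Function('x')(B, v) = Add(Mul(B, v), B) = Add(B, Mul(B, v)))
T = Rational(178, 21) (T = Add(8, Mul(Rational(1, 3), Mul(20, Pow(14, -1)))) = Add(8, Mul(Rational(1, 3), Mul(20, Rational(1, 14)))) = Add(8, Mul(Rational(1, 3), Rational(10, 7))) = Add(8, Rational(10, 21)) = Rational(178, 21) ≈ 8.4762)
O = Rational(-11, 21) (O = Add(-9, Rational(178, 21)) = Rational(-11, 21) ≈ -0.52381)
Mul(Mul(Add(Function('r')(299), R), Add(197712, Function('x')(290, -399))), O) = Mul(Mul(Add(239, 65535), Add(197712, Mul(290, Add(1, -399)))), Rational(-11, 21)) = Mul(Mul(65774, Add(197712, Mul(290, -398))), Rational(-11, 21)) = Mul(Mul(65774, Add(197712, -115420)), Rational(-11, 21)) = Mul(Mul(65774, 82292), Rational(-11, 21)) = Mul(5412674008, Rational(-11, 21)) = Rational(-8505630584, 3)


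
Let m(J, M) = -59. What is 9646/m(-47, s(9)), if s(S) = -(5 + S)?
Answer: -9646/59 ≈ -163.49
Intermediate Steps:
s(S) = -5 - S
9646/m(-47, s(9)) = 9646/(-59) = 9646*(-1/59) = -9646/59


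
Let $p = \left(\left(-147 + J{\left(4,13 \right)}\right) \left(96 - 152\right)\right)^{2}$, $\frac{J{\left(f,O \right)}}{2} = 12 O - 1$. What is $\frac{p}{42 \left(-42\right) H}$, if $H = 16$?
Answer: $- \frac{26569}{9} \approx -2952.1$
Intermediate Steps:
$J{\left(f,O \right)} = -2 + 24 O$ ($J{\left(f,O \right)} = 2 \left(12 O - 1\right) = 2 \left(-1 + 12 O\right) = -2 + 24 O$)
$p = 83320384$ ($p = \left(\left(-147 + \left(-2 + 24 \cdot 13\right)\right) \left(96 - 152\right)\right)^{2} = \left(\left(-147 + \left(-2 + 312\right)\right) \left(-56\right)\right)^{2} = \left(\left(-147 + 310\right) \left(-56\right)\right)^{2} = \left(163 \left(-56\right)\right)^{2} = \left(-9128\right)^{2} = 83320384$)
$\frac{p}{42 \left(-42\right) H} = \frac{83320384}{42 \left(-42\right) 16} = \frac{83320384}{\left(-1764\right) 16} = \frac{83320384}{-28224} = 83320384 \left(- \frac{1}{28224}\right) = - \frac{26569}{9}$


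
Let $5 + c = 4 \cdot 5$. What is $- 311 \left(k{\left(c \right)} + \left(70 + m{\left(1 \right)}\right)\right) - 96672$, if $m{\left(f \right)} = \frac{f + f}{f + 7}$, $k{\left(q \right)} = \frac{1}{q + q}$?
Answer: $- \frac{7111807}{60} \approx -1.1853 \cdot 10^{5}$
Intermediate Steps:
$c = 15$ ($c = -5 + 4 \cdot 5 = -5 + 20 = 15$)
$k{\left(q \right)} = \frac{1}{2 q}$
$m{\left(f \right)} = \frac{2 f}{7 + f}$
$- 311 \left(k{\left(c \right)} + \left(70 + m{\left(1 \right)}\right)\right) - 96672 = - 311 \left(\frac{1}{2 \cdot 15} + \left(70 + 2 \cdot 1 \frac{1}{7 + 1}\right)\right) - 96672 = - 311 \left(\frac{1}{2} \cdot \frac{1}{15} + \left(70 + 2 \cdot 1 \cdot \frac{1}{8}\right)\right) - 96672 = - 311 \left(\frac{1}{30} + \left(70 + 2 \cdot 1 \cdot \frac{1}{8}\right)\right) - 96672 = - 311 \left(\frac{1}{30} + \left(70 + \frac{1}{4}\right)\right) - 96672 = - 311 \left(\frac{1}{30} + \frac{281}{4}\right) - 96672 = \left(-311\right) \frac{4217}{60} - 96672 = - \frac{1311487}{60} - 96672 = - \frac{7111807}{60}$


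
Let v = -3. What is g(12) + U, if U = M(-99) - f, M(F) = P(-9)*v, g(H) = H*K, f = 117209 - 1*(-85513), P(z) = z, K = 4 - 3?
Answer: -202683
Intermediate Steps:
K = 1
f = 202722 (f = 117209 + 85513 = 202722)
g(H) = H (g(H) = H*1 = H)
M(F) = 27 (M(F) = -9*(-3) = 27)
U = -202695 (U = 27 - 1*202722 = 27 - 202722 = -202695)
g(12) + U = 12 - 202695 = -202683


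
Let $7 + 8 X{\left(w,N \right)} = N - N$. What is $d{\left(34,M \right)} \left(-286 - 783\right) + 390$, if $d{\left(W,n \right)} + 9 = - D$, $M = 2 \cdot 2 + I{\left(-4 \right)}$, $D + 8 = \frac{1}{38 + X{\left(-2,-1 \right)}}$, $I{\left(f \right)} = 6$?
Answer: $\frac{441875}{297} \approx 1487.8$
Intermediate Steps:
$X{\left(w,N \right)} = - \frac{7}{8}$ ($X{\left(w,N \right)} = - \frac{7}{8} + \frac{N - N}{8} = - \frac{7}{8} + \frac{1}{8} \cdot 0 = - \frac{7}{8} + 0 = - \frac{7}{8}$)
$D = - \frac{2368}{297}$ ($D = -8 + \frac{1}{38 - \frac{7}{8}} = -8 + \frac{1}{\frac{297}{8}} = -8 + \frac{8}{297} = - \frac{2368}{297} \approx -7.9731$)
$M = 10$ ($M = 2 \cdot 2 + 6 = 4 + 6 = 10$)
$d{\left(W,n \right)} = - \frac{305}{297}$ ($d{\left(W,n \right)} = -9 - - \frac{2368}{297} = -9 + \frac{2368}{297} = - \frac{305}{297}$)
$d{\left(34,M \right)} \left(-286 - 783\right) + 390 = - \frac{305 \left(-286 - 783\right)}{297} + 390 = \left(- \frac{305}{297}\right) \left(-1069\right) + 390 = \frac{326045}{297} + 390 = \frac{441875}{297}$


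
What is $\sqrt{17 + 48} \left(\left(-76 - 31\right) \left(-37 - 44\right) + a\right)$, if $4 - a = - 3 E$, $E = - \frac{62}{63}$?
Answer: $\frac{182029 \sqrt{65}}{21} \approx 69884.0$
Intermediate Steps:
$E = - \frac{62}{63}$ ($E = \left(-62\right) \frac{1}{63} = - \frac{62}{63} \approx -0.98413$)
$a = \frac{22}{21}$ ($a = 4 - \left(-3\right) \left(- \frac{62}{63}\right) = 4 - \frac{62}{21} = \frac{22}{21} \approx 1.0476$)
$\sqrt{17 + 48} \left(\left(-76 - 31\right) \left(-37 - 44\right) + a\right) = \sqrt{17 + 48} \left(\left(-76 - 31\right) \left(-37 - 44\right) + \frac{22}{21}\right) = \sqrt{65} \left(\left(-107\right) \left(-81\right) + \frac{22}{21}\right) = \sqrt{65} \left(8667 + \frac{22}{21}\right) = \sqrt{65} \cdot \frac{182029}{21} = \frac{182029 \sqrt{65}}{21}$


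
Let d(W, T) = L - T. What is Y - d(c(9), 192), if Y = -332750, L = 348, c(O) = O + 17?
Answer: -332906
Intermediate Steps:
c(O) = 17 + O
d(W, T) = 348 - T
Y - d(c(9), 192) = -332750 - (348 - 1*192) = -332750 - (348 - 192) = -332750 - 1*156 = -332750 - 156 = -332906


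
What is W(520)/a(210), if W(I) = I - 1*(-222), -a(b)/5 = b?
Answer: -53/75 ≈ -0.70667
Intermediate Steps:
a(b) = -5*b
W(I) = 222 + I (W(I) = I + 222 = 222 + I)
W(520)/a(210) = (222 + 520)/((-5*210)) = 742/(-1050) = 742*(-1/1050) = -53/75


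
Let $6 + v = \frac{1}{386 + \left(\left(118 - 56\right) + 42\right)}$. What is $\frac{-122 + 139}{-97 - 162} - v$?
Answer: $\frac{107553}{18130} \approx 5.9323$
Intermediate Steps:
$v = - \frac{2939}{490}$ ($v = -6 + \frac{1}{386 + \left(\left(118 - 56\right) + 42\right)} = -6 + \frac{1}{386 + \left(62 + 42\right)} = -6 + \frac{1}{386 + 104} = -6 + \frac{1}{490} = - \frac{2939}{490} \approx -5.998$)
$\frac{-122 + 139}{-97 - 162} - v = \frac{-122 + 139}{-97 - 162} - - \frac{2939}{490} = \frac{17}{-259} + \frac{2939}{490} = 17 \left(- \frac{1}{259}\right) + \frac{2939}{490} = - \frac{17}{259} + \frac{2939}{490} = \frac{107553}{18130}$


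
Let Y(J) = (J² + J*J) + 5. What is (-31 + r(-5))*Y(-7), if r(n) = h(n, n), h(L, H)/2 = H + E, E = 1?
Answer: -4017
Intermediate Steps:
h(L, H) = 2 + 2*H (h(L, H) = 2*(H + 1) = 2*(1 + H) = 2 + 2*H)
Y(J) = 5 + 2*J² (Y(J) = (J² + J²) + 5 = 2*J² + 5 = 5 + 2*J²)
r(n) = 2 + 2*n
(-31 + r(-5))*Y(-7) = (-31 + (2 + 2*(-5)))*(5 + 2*(-7)²) = (-31 + (2 - 10))*(5 + 2*49) = (-31 - 8)*(5 + 98) = -39*103 = -4017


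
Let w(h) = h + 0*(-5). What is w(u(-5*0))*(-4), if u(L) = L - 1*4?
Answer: 16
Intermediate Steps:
u(L) = -4 + L (u(L) = L - 4 = -4 + L)
w(h) = h (w(h) = h + 0 = h)
w(u(-5*0))*(-4) = (-4 - 5*0)*(-4) = (-4 + 0)*(-4) = -4*(-4) = 16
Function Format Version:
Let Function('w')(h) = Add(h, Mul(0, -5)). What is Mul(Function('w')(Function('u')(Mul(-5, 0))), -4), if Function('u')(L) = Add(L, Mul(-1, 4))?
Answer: 16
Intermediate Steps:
Function('u')(L) = Add(-4, L) (Function('u')(L) = Add(L, -4) = Add(-4, L))
Function('w')(h) = h (Function('w')(h) = Add(h, 0) = h)
Mul(Function('w')(Function('u')(Mul(-5, 0))), -4) = Mul(Add(-4, Mul(-5, 0)), -4) = Mul(Add(-4, 0), -4) = Mul(-4, -4) = 16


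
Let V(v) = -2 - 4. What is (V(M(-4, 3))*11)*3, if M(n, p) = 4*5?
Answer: -198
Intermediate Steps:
M(n, p) = 20
V(v) = -6
(V(M(-4, 3))*11)*3 = -6*11*3 = -66*3 = -198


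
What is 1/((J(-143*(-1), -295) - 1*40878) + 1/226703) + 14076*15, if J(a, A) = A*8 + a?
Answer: 2062788347407057/9769765784 ≈ 2.1114e+5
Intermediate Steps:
J(a, A) = a + 8*A (J(a, A) = 8*A + a = a + 8*A)
1/((J(-143*(-1), -295) - 1*40878) + 1/226703) + 14076*15 = 1/(((-143*(-1) + 8*(-295)) - 1*40878) + 1/226703) + 14076*15 = 1/(((143 - 2360) - 40878) + 1/226703) + 211140 = 1/((-2217 - 40878) + 1/226703) + 211140 = 1/(-43095 + 1/226703) + 211140 = 1/(-9769765784/226703) + 211140 = -226703/9769765784 + 211140 = 2062788347407057/9769765784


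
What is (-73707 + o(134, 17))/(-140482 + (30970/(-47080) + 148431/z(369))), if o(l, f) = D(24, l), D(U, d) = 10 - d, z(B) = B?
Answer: 42754350804/81118321703 ≈ 0.52706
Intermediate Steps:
o(l, f) = 10 - l
(-73707 + o(134, 17))/(-140482 + (30970/(-47080) + 148431/z(369))) = (-73707 + (10 - 1*134))/(-140482 + (30970/(-47080) + 148431/369)) = (-73707 + (10 - 134))/(-140482 + (30970*(-1/47080) + 148431*(1/369))) = (-73707 - 124)/(-140482 + (-3097/4708 + 49477/123)) = -73831/(-140482 + 232556785/579084) = -73831/(-81118321703/579084) = -73831*(-579084/81118321703) = 42754350804/81118321703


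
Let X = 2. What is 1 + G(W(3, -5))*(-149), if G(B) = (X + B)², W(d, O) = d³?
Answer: -125308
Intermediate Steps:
G(B) = (2 + B)²
1 + G(W(3, -5))*(-149) = 1 + (2 + 3³)²*(-149) = 1 + (2 + 27)²*(-149) = 1 + 29²*(-149) = 1 + 841*(-149) = 1 - 125309 = -125308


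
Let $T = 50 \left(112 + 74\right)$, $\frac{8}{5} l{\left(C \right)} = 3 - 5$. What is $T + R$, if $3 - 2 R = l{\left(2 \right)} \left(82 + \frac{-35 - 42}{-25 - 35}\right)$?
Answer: $\frac{897941}{96} \approx 9353.5$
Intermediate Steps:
$l{\left(C \right)} = - \frac{5}{4}$ ($l{\left(C \right)} = \frac{5 \left(3 - 5\right)}{8} = \frac{5}{8} \left(-2\right) = - \frac{5}{4}$)
$T = 9300$ ($T = 50 \cdot 186 = 9300$)
$R = \frac{5141}{96}$ ($R = \frac{3}{2} - \frac{\left(- \frac{5}{4}\right) \left(82 + \frac{-35 - 42}{-25 - 35}\right)}{2} = \frac{3}{2} - \frac{\left(- \frac{5}{4}\right) \left(82 - \frac{77}{-60}\right)}{2} = \frac{3}{2} - \frac{\left(- \frac{5}{4}\right) \left(82 - - \frac{77}{60}\right)}{2} = \frac{3}{2} - \frac{\left(- \frac{5}{4}\right) \left(82 + \frac{77}{60}\right)}{2} = \frac{3}{2} - \frac{\left(- \frac{5}{4}\right) \frac{4997}{60}}{2} = \frac{3}{2} - - \frac{4997}{96} = \frac{3}{2} + \frac{4997}{96} = \frac{5141}{96} \approx 53.552$)
$T + R = 9300 + \frac{5141}{96} = \frac{897941}{96}$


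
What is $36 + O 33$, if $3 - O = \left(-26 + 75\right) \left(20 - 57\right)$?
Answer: $59964$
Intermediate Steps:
$O = 1816$ ($O = 3 - \left(-26 + 75\right) \left(20 - 57\right) = 3 - 49 \left(-37\right) = 3 - -1813 = 3 + 1813 = 1816$)
$36 + O 33 = 36 + 1816 \cdot 33 = 36 + 59928 = 59964$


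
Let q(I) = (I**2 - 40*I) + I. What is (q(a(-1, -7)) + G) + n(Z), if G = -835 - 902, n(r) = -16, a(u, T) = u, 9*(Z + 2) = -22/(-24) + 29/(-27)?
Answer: -1713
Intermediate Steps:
Z = -1961/972 (Z = -2 + (-22/(-24) + 29/(-27))/9 = -2 + (-22*(-1/24) + 29*(-1/27))/9 = -2 + (11/12 - 29/27)/9 = -2 + (1/9)*(-17/108) = -2 - 17/972 = -1961/972 ≈ -2.0175)
q(I) = I**2 - 39*I
G = -1737
(q(a(-1, -7)) + G) + n(Z) = (-(-39 - 1) - 1737) - 16 = (-1*(-40) - 1737) - 16 = (40 - 1737) - 16 = -1697 - 16 = -1713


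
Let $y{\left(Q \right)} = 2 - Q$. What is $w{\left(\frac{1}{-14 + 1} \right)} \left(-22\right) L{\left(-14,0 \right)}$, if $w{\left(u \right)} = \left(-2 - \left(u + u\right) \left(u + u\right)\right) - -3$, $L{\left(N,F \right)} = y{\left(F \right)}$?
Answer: $- \frac{7260}{169} \approx -42.959$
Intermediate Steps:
$L{\left(N,F \right)} = 2 - F$
$w{\left(u \right)} = 1 - 4 u^{2}$ ($w{\left(u \right)} = \left(-2 - 2 u 2 u\right) + 3 = \left(-2 - 4 u^{2}\right) + 3 = 1 - 4 u^{2}$)
$w{\left(\frac{1}{-14 + 1} \right)} \left(-22\right) L{\left(-14,0 \right)} = \left(1 - 4 \left(\frac{1}{-14 + 1}\right)^{2}\right) \left(-22\right) \left(2 - 0\right) = \left(1 - 4 \left(\frac{1}{-13}\right)^{2}\right) \left(-22\right) \left(2 + 0\right) = \left(1 - 4 \left(- \frac{1}{13}\right)^{2}\right) \left(-22\right) 2 = \left(1 - \frac{4}{169}\right) \left(-22\right) 2 = \frac{165}{169} \left(-22\right) 2 = \left(- \frac{3630}{169}\right) 2 = - \frac{7260}{169}$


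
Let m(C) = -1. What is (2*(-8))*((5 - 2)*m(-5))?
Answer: 48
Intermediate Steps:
(2*(-8))*((5 - 2)*m(-5)) = (2*(-8))*((5 - 2)*(-1)) = -48*(-1) = -16*(-3) = 48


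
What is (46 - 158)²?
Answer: 12544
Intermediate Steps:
(46 - 158)² = (-112)² = 12544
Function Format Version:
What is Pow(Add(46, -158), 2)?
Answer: 12544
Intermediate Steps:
Pow(Add(46, -158), 2) = Pow(-112, 2) = 12544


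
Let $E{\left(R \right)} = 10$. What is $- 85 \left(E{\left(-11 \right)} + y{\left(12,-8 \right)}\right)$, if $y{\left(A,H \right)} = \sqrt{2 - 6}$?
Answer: $-850 - 170 i \approx -850.0 - 170.0 i$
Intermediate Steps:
$y{\left(A,H \right)} = 2 i$ ($y{\left(A,H \right)} = \sqrt{-4} = 2 i$)
$- 85 \left(E{\left(-11 \right)} + y{\left(12,-8 \right)}\right) = - 85 \left(10 + 2 i\right) = -850 - 170 i$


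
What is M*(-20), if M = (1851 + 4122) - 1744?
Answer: -84580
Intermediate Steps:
M = 4229 (M = 5973 - 1744 = 4229)
M*(-20) = 4229*(-20) = -84580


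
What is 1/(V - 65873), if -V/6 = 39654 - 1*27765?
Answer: -1/137207 ≈ -7.2883e-6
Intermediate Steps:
V = -71334 (V = -6*(39654 - 1*27765) = -6*(39654 - 27765) = -6*11889 = -71334)
1/(V - 65873) = 1/(-71334 - 65873) = 1/(-137207) = -1/137207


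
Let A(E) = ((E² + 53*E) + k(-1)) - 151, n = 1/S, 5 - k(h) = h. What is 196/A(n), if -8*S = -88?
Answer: -3388/2423 ≈ -1.3983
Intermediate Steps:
S = 11 (S = -⅛*(-88) = 11)
k(h) = 5 - h
n = 1/11 ≈ 0.090909
A(E) = -145 + E² + 53*E (A(E) = ((E² + 53*E) + (5 - 1*(-1))) - 151 = ((E² + 53*E) + (5 + 1)) - 151 = ((E² + 53*E) + 6) - 151 = (6 + E² + 53*E) - 151 = -145 + E² + 53*E)
196/A(n) = 196/(-145 + (1/11)² + 53*(1/11)) = 196/(-145 + 1/121 + 53/11) = 196/(-16961/121) = 196*(-121/16961) = -3388/2423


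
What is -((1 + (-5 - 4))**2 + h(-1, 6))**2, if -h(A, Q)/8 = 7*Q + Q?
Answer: -102400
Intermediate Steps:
h(A, Q) = -64*Q (h(A, Q) = -8*(7*Q + Q) = -64*Q)
-((1 + (-5 - 4))**2 + h(-1, 6))**2 = -((1 + (-5 - 4))**2 - 64*6)**2 = -((1 - 9)**2 - 384)**2 = -((-8)**2 - 384)**2 = -(64 - 384)**2 = -1*(-320)**2 = -1*102400 = -102400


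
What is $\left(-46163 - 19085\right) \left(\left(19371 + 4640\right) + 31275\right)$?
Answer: $-3607300928$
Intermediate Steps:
$\left(-46163 - 19085\right) \left(\left(19371 + 4640\right) + 31275\right) = - 65248 \left(24011 + 31275\right) = \left(-65248\right) 55286 = -3607300928$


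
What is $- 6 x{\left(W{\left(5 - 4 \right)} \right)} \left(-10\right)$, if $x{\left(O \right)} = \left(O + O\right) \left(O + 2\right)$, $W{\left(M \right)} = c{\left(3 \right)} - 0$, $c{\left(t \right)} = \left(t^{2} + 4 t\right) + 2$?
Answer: $69000$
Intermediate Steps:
$c{\left(t \right)} = 2 + t^{2} + 4 t$
$W{\left(M \right)} = 23$ ($W{\left(M \right)} = \left(2 + 3^{2} + 4 \cdot 3\right) - 0 = \left(2 + 9 + 12\right) + 0 = 23 + 0 = 23$)
$x{\left(O \right)} = 2 O \left(2 + O\right)$
$- 6 x{\left(W{\left(5 - 4 \right)} \right)} \left(-10\right) = - 6 \cdot 2 \cdot 23 \left(2 + 23\right) \left(-10\right) = - 6 \cdot 2 \cdot 23 \cdot 25 \left(-10\right) = \left(-6\right) 1150 \left(-10\right) = \left(-6900\right) \left(-10\right) = 69000$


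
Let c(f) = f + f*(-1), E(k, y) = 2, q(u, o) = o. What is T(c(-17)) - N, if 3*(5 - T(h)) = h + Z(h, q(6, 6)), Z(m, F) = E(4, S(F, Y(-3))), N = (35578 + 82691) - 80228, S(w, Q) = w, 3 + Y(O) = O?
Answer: -114110/3 ≈ -38037.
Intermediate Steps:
Y(O) = -3 + O
N = 38041 (N = 118269 - 80228 = 38041)
Z(m, F) = 2
c(f) = 0 (c(f) = f - f = 0)
T(h) = 13/3 - h/3 (T(h) = 5 - (h + 2)/3 = 5 - (2 + h)/3 = 5 + (-2/3 - h/3) = 13/3 - h/3)
T(c(-17)) - N = (13/3 - 1/3*0) - 1*38041 = (13/3 + 0) - 38041 = 13/3 - 38041 = -114110/3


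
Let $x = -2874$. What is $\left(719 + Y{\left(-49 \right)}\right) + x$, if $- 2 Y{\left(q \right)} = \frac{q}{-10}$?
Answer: $- \frac{43149}{20} \approx -2157.4$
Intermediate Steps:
$Y{\left(q \right)} = \frac{q}{20}$ ($Y{\left(q \right)} = - \frac{q \frac{1}{-10}}{2} = - \frac{q \left(- \frac{1}{10}\right)}{2} = - \frac{\left(- \frac{1}{10}\right) q}{2} = \frac{q}{20}$)
$\left(719 + Y{\left(-49 \right)}\right) + x = \left(719 + \frac{1}{20} \left(-49\right)\right) - 2874 = \left(719 - \frac{49}{20}\right) - 2874 = \frac{14331}{20} - 2874 = - \frac{43149}{20}$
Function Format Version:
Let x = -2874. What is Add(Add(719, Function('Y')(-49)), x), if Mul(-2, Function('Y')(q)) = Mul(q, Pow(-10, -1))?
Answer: Rational(-43149, 20) ≈ -2157.4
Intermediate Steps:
Function('Y')(q) = Mul(Rational(1, 20), q) (Function('Y')(q) = Mul(Rational(-1, 2), Mul(q, Pow(-10, -1))) = Mul(Rational(-1, 2), Mul(q, Rational(-1, 10))) = Mul(Rational(-1, 2), Mul(Rational(-1, 10), q)) = Mul(Rational(1, 20), q))
Add(Add(719, Function('Y')(-49)), x) = Add(Add(719, Mul(Rational(1, 20), -49)), -2874) = Add(Add(719, Rational(-49, 20)), -2874) = Add(Rational(14331, 20), -2874) = Rational(-43149, 20)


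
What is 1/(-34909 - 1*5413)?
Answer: -1/40322 ≈ -2.4800e-5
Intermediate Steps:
1/(-34909 - 1*5413) = 1/(-34909 - 5413) = 1/(-40322) = -1/40322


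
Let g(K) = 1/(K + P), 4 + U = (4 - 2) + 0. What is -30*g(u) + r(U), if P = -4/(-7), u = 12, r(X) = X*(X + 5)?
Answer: -369/44 ≈ -8.3864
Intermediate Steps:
U = -2 (U = -4 + ((4 - 2) + 0) = -4 + (2 + 0) = -4 + 2 = -2)
r(X) = X*(5 + X)
P = 4/7 (P = -4*(-⅐) = 4/7 ≈ 0.57143)
g(K) = 1/(4/7 + K) (g(K) = 1/(K + 4/7) = 1/(4/7 + K))
-30*g(u) + r(U) = -210/(4 + 7*12) - 2*(5 - 2) = -210/(4 + 84) - 2*3 = -210/88 - 6 = -30*7/88 - 6 = -105/44 - 6 = -369/44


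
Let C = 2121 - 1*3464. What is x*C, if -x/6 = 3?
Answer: 24174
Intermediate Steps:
x = -18 (x = -6*3 = -18)
C = -1343 (C = 2121 - 3464 = -1343)
x*C = -18*(-1343) = 24174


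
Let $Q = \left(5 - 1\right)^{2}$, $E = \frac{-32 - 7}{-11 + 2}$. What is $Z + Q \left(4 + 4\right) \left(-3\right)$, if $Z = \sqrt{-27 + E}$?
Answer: $-384 + \frac{2 i \sqrt{51}}{3} \approx -384.0 + 4.761 i$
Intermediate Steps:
$E = \frac{13}{3}$ ($E = - \frac{39}{-9} = \left(-39\right) \left(- \frac{1}{9}\right) = \frac{13}{3} \approx 4.3333$)
$Z = \frac{2 i \sqrt{51}}{3}$ ($Z = \sqrt{-27 + \frac{13}{3}} = \sqrt{- \frac{68}{3}} = \frac{2 i \sqrt{51}}{3} \approx 4.761 i$)
$Q = 16$ ($Q = 4^{2} = 16$)
$Z + Q \left(4 + 4\right) \left(-3\right) = \frac{2 i \sqrt{51}}{3} + 16 \left(4 + 4\right) \left(-3\right) = \frac{2 i \sqrt{51}}{3} + 16 \cdot 8 \left(-3\right) = \frac{2 i \sqrt{51}}{3} + 16 \left(-24\right) = \frac{2 i \sqrt{51}}{3} - 384 = -384 + \frac{2 i \sqrt{51}}{3}$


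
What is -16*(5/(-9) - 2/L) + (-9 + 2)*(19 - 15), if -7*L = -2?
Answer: 836/9 ≈ 92.889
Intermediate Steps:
L = 2/7 (L = -⅐*(-2) = 2/7 ≈ 0.28571)
-16*(5/(-9) - 2/L) + (-9 + 2)*(19 - 15) = -16*(5/(-9) - 2/2/7) + (-9 + 2)*(19 - 15) = -16*(5*(-⅑) - 2*7/2) - 7*4 = -16*(-5/9 - 7) - 28 = -16*(-68/9) - 28 = 1088/9 - 28 = 836/9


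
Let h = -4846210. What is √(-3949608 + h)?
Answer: I*√8795818 ≈ 2965.8*I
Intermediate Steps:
√(-3949608 + h) = √(-3949608 - 4846210) = √(-8795818) = I*√8795818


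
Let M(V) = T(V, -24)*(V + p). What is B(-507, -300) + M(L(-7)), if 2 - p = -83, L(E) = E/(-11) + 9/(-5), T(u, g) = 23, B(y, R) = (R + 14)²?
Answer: 4604833/55 ≈ 83724.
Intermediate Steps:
B(y, R) = (14 + R)²
L(E) = -9/5 - E/11 (L(E) = E*(-1/11) + 9*(-⅕) = -E/11 - 9/5 = -9/5 - E/11)
p = 85 (p = 2 - 1*(-83) = 2 + 83 = 85)
M(V) = 1955 + 23*V (M(V) = 23*(V + 85) = 23*(85 + V) = 1955 + 23*V)
B(-507, -300) + M(L(-7)) = (14 - 300)² + (1955 + 23*(-9/5 - 1/11*(-7))) = (-286)² + (1955 + 23*(-9/5 + 7/11)) = 81796 + (1955 + 23*(-64/55)) = 81796 + (1955 - 1472/55) = 81796 + 106053/55 = 4604833/55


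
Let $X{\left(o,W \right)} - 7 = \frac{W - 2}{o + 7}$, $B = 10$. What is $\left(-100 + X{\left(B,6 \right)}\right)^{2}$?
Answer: $\frac{2486929}{289} \approx 8605.3$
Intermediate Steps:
$X{\left(o,W \right)} = 7 + \frac{-2 + W}{7 + o}$ ($X{\left(o,W \right)} = 7 + \frac{W - 2}{o + 7} = 7 + \frac{-2 + W}{7 + o}$)
$\left(-100 + X{\left(B,6 \right)}\right)^{2} = \left(-100 + \frac{47 + 6 + 7 \cdot 10}{7 + 10}\right)^{2} = \left(-100 + \frac{47 + 6 + 70}{17}\right)^{2} = \left(-100 + \frac{1}{17} \cdot 123\right)^{2} = \left(-100 + \frac{123}{17}\right)^{2} = \left(- \frac{1577}{17}\right)^{2} = \frac{2486929}{289}$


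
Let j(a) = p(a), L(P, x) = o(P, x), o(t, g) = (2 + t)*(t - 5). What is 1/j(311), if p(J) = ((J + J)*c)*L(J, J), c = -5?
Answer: -1/297869580 ≈ -3.3572e-9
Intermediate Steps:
o(t, g) = (-5 + t)*(2 + t) (o(t, g) = (2 + t)*(-5 + t) = (-5 + t)*(2 + t))
L(P, x) = -10 + P**2 - 3*P
p(J) = -10*J*(-10 + J**2 - 3*J) (p(J) = ((J + J)*(-5))*(-10 + J**2 - 3*J) = ((2*J)*(-5))*(-10 + J**2 - 3*J) = (-10*J)*(-10 + J**2 - 3*J) = -10*J*(-10 + J**2 - 3*J))
j(a) = 10*a*(10 - a**2 + 3*a)
1/j(311) = 1/(10*311*(10 - 1*311**2 + 3*311)) = 1/(10*311*(10 - 1*96721 + 933)) = 1/(10*311*(10 - 96721 + 933)) = 1/(10*311*(-95778)) = 1/(-297869580) = -1/297869580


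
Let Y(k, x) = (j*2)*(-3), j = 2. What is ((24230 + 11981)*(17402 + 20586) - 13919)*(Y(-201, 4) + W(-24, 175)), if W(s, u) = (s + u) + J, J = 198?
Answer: 463566938013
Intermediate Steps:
Y(k, x) = -12 (Y(k, x) = (2*2)*(-3) = 4*(-3) = -12)
W(s, u) = 198 + s + u (W(s, u) = (s + u) + 198 = 198 + s + u)
((24230 + 11981)*(17402 + 20586) - 13919)*(Y(-201, 4) + W(-24, 175)) = ((24230 + 11981)*(17402 + 20586) - 13919)*(-12 + (198 - 24 + 175)) = (36211*37988 - 13919)*(-12 + 349) = (1375583468 - 13919)*337 = 1375569549*337 = 463566938013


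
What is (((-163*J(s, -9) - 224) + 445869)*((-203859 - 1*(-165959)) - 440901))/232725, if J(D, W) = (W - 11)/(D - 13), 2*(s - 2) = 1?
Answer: -179110356881/195489 ≈ -9.1622e+5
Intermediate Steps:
s = 5/2 (s = 2 + (1/2)*1 = 2 + 1/2 = 5/2 ≈ 2.5000)
J(D, W) = (-11 + W)/(-13 + D)
(((-163*J(s, -9) - 224) + 445869)*((-203859 - 1*(-165959)) - 440901))/232725 = (((-163*(-11 - 9)/(-13 + 5/2) - 224) + 445869)*((-203859 - 1*(-165959)) - 440901))/232725 = (((-163*(-20)/(-21/2) - 224) + 445869)*((-203859 + 165959) - 440901))*(1/232725) = (((-(-326)*(-20)/21 - 224) + 445869)*(-37900 - 440901))*(1/232725) = (((-163*40/21 - 224) + 445869)*(-478801))*(1/232725) = (((-6520/21 - 224) + 445869)*(-478801))*(1/232725) = ((-11224/21 + 445869)*(-478801))*(1/232725) = ((9352025/21)*(-478801))*(1/232725) = -4477758922025/21*1/232725 = -179110356881/195489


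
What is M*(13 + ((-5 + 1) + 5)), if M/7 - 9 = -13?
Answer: -392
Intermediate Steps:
M = -28 (M = 63 + 7*(-13) = 63 - 91 = -28)
M*(13 + ((-5 + 1) + 5)) = -28*(13 + ((-5 + 1) + 5)) = -28*(13 + (-4 + 5)) = -28*(13 + 1) = -28*14 = -392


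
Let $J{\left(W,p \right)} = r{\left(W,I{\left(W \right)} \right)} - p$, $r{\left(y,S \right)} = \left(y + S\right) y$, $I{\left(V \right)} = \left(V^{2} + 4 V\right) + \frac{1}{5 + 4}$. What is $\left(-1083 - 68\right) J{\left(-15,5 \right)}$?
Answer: $\frac{7792270}{3} \approx 2.5974 \cdot 10^{6}$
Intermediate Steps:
$I{\left(V \right)} = \frac{1}{9} + V^{2} + 4 V$ ($I{\left(V \right)} = \left(V^{2} + 4 V\right) + \frac{1}{9} = \frac{1}{9} + V^{2} + 4 V$)
$r{\left(y,S \right)} = y \left(S + y\right)$ ($r{\left(y,S \right)} = \left(S + y\right) y = y \left(S + y\right)$)
$J{\left(W,p \right)} = - p + W \left(\frac{1}{9} + W^{2} + 5 W\right)$ ($J{\left(W,p \right)} = W \left(\left(\frac{1}{9} + W^{2} + 4 W\right) + W\right) - p = W \left(\frac{1}{9} + W^{2} + 5 W\right) - p = - p + W \left(\frac{1}{9} + W^{2} + 5 W\right)$)
$\left(-1083 - 68\right) J{\left(-15,5 \right)} = \left(-1083 - 68\right) \left(\left(-15\right)^{3} - 5 + 5 \left(-15\right)^{2} + \frac{1}{9} \left(-15\right)\right) = \left(-1083 - 68\right) \left(-3375 - 5 + 5 \cdot 225 - \frac{5}{3}\right) = - 1151 \left(-3375 - 5 + 1125 - \frac{5}{3}\right) = \left(-1151\right) \left(- \frac{6770}{3}\right) = \frac{7792270}{3}$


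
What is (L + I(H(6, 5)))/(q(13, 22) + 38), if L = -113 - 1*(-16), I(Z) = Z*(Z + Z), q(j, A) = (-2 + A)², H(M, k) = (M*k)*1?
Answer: 1703/438 ≈ 3.8881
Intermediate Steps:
H(M, k) = M*k
I(Z) = 2*Z² (I(Z) = Z*(2*Z) = 2*Z²)
L = -97 (L = -113 + 16 = -97)
(L + I(H(6, 5)))/(q(13, 22) + 38) = (-97 + 2*(6*5)²)/((-2 + 22)² + 38) = (-97 + 2*30²)/(20² + 38) = (-97 + 2*900)/(400 + 38) = (-97 + 1800)/438 = 1703*(1/438) = 1703/438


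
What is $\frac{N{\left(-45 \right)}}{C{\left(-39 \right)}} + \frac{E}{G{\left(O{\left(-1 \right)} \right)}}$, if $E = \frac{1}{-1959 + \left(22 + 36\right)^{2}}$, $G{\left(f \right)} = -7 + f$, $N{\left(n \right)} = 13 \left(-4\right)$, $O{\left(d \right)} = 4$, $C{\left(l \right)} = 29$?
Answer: $- \frac{219209}{122235} \approx -1.7933$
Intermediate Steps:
$N{\left(n \right)} = -52$
$E = \frac{1}{1405}$ ($E = \frac{1}{-1959 + 58^{2}} = \frac{1}{-1959 + 3364} = \frac{1}{1405} \approx 0.00071174$)
$\frac{N{\left(-45 \right)}}{C{\left(-39 \right)}} + \frac{E}{G{\left(O{\left(-1 \right)} \right)}} = - \frac{52}{29} + \frac{1}{1405 \left(-7 + 4\right)} = \left(-52\right) \frac{1}{29} + \frac{1}{1405 \left(-3\right)} = - \frac{52}{29} + \frac{1}{1405} \left(- \frac{1}{3}\right) = - \frac{52}{29} - \frac{1}{4215} = - \frac{219209}{122235}$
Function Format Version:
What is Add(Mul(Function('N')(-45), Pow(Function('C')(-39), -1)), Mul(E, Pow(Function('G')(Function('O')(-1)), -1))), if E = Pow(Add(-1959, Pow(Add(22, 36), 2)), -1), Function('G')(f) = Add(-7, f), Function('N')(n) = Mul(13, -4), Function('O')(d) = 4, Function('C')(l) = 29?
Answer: Rational(-219209, 122235) ≈ -1.7933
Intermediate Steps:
Function('N')(n) = -52
E = Rational(1, 1405) (E = Pow(Add(-1959, Pow(58, 2)), -1) = Pow(Add(-1959, 3364), -1) = Pow(1405, -1) = Rational(1, 1405) ≈ 0.00071174)
Add(Mul(Function('N')(-45), Pow(Function('C')(-39), -1)), Mul(E, Pow(Function('G')(Function('O')(-1)), -1))) = Add(Mul(-52, Pow(29, -1)), Mul(Rational(1, 1405), Pow(Add(-7, 4), -1))) = Add(Mul(-52, Rational(1, 29)), Mul(Rational(1, 1405), Pow(-3, -1))) = Add(Rational(-52, 29), Mul(Rational(1, 1405), Rational(-1, 3))) = Add(Rational(-52, 29), Rational(-1, 4215)) = Rational(-219209, 122235)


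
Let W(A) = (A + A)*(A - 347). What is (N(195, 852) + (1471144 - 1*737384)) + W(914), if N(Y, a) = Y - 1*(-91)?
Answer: 1770522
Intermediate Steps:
W(A) = 2*A*(-347 + A) (W(A) = (2*A)*(-347 + A) = 2*A*(-347 + A))
N(Y, a) = 91 + Y (N(Y, a) = Y + 91 = 91 + Y)
(N(195, 852) + (1471144 - 1*737384)) + W(914) = ((91 + 195) + (1471144 - 1*737384)) + 2*914*(-347 + 914) = (286 + (1471144 - 737384)) + 2*914*567 = (286 + 733760) + 1036476 = 734046 + 1036476 = 1770522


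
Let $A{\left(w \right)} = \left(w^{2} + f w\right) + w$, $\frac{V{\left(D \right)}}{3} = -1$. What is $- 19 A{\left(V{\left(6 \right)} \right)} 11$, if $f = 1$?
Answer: $-627$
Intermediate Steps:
$V{\left(D \right)} = -3$ ($V{\left(D \right)} = 3 \left(-1\right) = -3$)
$A{\left(w \right)} = w^{2} + 2 w$ ($A{\left(w \right)} = \left(w^{2} + 1 w\right) + w = \left(w^{2} + w\right) + w = \left(w + w^{2}\right) + w = w^{2} + 2 w$)
$- 19 A{\left(V{\left(6 \right)} \right)} 11 = - 19 \left(- 3 \left(2 - 3\right)\right) 11 = - 19 \left(\left(-3\right) \left(-1\right)\right) 11 = \left(-19\right) 3 \cdot 11 = \left(-57\right) 11 = -627$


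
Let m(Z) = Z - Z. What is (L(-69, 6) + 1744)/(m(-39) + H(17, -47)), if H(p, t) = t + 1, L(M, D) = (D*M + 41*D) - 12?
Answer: -34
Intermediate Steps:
m(Z) = 0
L(M, D) = -12 + 41*D + D*M (L(M, D) = (41*D + D*M) - 12 = -12 + 41*D + D*M)
H(p, t) = 1 + t
(L(-69, 6) + 1744)/(m(-39) + H(17, -47)) = ((-12 + 41*6 + 6*(-69)) + 1744)/(0 + (1 - 47)) = ((-12 + 246 - 414) + 1744)/(0 - 46) = (-180 + 1744)/(-46) = 1564*(-1/46) = -34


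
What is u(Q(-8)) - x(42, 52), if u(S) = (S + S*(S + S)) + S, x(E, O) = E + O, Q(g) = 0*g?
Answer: -94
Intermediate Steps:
Q(g) = 0
u(S) = 2*S + 2*S**2 (u(S) = (S + S*(2*S)) + S = (S + 2*S**2) + S = 2*S + 2*S**2)
u(Q(-8)) - x(42, 52) = 2*0*(1 + 0) - (42 + 52) = 2*0*1 - 1*94 = 0 - 94 = -94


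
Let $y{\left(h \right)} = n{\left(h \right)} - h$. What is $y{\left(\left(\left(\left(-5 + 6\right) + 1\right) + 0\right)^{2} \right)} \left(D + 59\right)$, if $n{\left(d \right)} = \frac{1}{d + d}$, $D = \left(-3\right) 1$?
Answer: $-217$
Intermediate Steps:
$D = -3$
$n{\left(d \right)} = \frac{1}{2 d}$
$y{\left(h \right)} = \frac{1}{2 h} - h$
$y{\left(\left(\left(\left(-5 + 6\right) + 1\right) + 0\right)^{2} \right)} \left(D + 59\right) = \left(\frac{1}{2 \left(\left(\left(-5 + 6\right) + 1\right) + 0\right)^{2}} - \left(\left(\left(-5 + 6\right) + 1\right) + 0\right)^{2}\right) \left(-3 + 59\right) = \left(\frac{1}{2 \left(\left(1 + 1\right) + 0\right)^{2}} - \left(\left(1 + 1\right) + 0\right)^{2}\right) 56 = \left(\frac{1}{2 \left(2 + 0\right)^{2}} - \left(2 + 0\right)^{2}\right) 56 = \left(\frac{1}{2 \cdot 2^{2}} - 2^{2}\right) 56 = \left(\frac{1}{2 \cdot 4} - 4\right) 56 = \left(\frac{1}{2} \cdot \frac{1}{4} - 4\right) 56 = \left(\frac{1}{8} - 4\right) 56 = \left(- \frac{31}{8}\right) 56 = -217$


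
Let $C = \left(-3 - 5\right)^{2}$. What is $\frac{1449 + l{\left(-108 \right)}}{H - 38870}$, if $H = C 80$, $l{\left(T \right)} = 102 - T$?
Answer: $- \frac{553}{11250} \approx -0.049156$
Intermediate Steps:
$C = 64$ ($C = \left(-8\right)^{2} = 64$)
$H = 5120$ ($H = 64 \cdot 80 = 5120$)
$\frac{1449 + l{\left(-108 \right)}}{H - 38870} = \frac{1449 + \left(102 - -108\right)}{5120 - 38870} = \frac{1449 + \left(102 + 108\right)}{-33750} = \left(1449 + 210\right) \left(- \frac{1}{33750}\right) = 1659 \left(- \frac{1}{33750}\right) = - \frac{553}{11250}$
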